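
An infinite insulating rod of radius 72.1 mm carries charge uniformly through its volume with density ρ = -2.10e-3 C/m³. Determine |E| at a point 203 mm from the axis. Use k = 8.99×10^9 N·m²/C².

By cylindrical symmetry E is radial; use a coaxial Gaussian cylinder of radius 203 mm and length L (r > 72.1 mm, full cross-section enclosed).
λ_enc = ρ·πR² = (-2.10e-3)π(0.0721)² = -3.43×10^-5 C/m.
Applying ∮E·dA = Q_enc/ε₀ with the end caps contributing no flux:
E = 2k|λ_enc|/r = 2(8.99×10^9)(3.43e-5)/(0.203) = 3.04×10^6 N/C.

|E| = 3.04×10^6 N/C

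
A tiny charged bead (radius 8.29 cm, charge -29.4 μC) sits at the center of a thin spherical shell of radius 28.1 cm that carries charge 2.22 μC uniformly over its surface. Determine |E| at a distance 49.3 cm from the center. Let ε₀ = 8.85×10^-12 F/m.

|E| ≈ 1.01e6 N/C

Use a concentric Gaussian sphere at r = 49.3 cm (r > 28.1 cm, enclosing both).
Q_enc = (-29.4 μC) + (2.22 μC) = -2.718×10^-5 C.
Gauss's law: E·4πr² = Q_enc/ε₀.
E = |Q_enc|/(4πε₀r²) = (2.718×10^-5)/(4π·8.85×10^-12·(0.493)²) = 1.01×10^6 N/C.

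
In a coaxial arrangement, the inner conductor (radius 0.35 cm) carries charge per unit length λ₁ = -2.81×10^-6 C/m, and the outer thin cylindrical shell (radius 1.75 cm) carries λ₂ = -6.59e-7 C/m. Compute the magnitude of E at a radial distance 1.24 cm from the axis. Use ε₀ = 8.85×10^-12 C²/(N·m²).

Choose a coaxial cylinder of radius r = 1.24 cm (arbitrary length L) as the Gaussian surface (between the conductors, 0.35 cm < r < 1.75 cm).
Only the inner wire is enclosed; the outer shell contributes nothing inside itself. λ_enc = λ₁ = -2.81×10^-6 C/m.
Gauss's law: E·2πrL = λ_enc L/ε₀.
E = |λ_enc|/(2πε₀r) = (2.81×10^-6)/(2π·8.85×10^-12·0.0124) = 4.08×10^6 N/C.

E ≈ 4.08e6 V/m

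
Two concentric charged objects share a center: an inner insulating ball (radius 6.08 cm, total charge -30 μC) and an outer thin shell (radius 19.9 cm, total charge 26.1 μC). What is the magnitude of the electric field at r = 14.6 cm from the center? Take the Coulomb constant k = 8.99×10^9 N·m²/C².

Use a concentric Gaussian sphere at r = 14.6 cm (between the bodies, 6.08 cm < r < 19.9 cm).
The shell at 19.9 cm lies outside the Gaussian surface, so Q_enc = -30 μC = -3.00×10^-5 C.
Since E is radial and uniform over the Gaussian sphere, Φ = E·4πr² = Q_enc/ε₀.
E = k|Q_enc|/r² = (8.99×10^9)(3.00e-5)/(0.146)² = 1.27×10^7 N/C.

1.27×10^7 N/C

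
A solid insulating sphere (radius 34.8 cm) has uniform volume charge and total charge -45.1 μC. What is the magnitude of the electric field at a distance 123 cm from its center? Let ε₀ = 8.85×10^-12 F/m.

Take a concentric spherical Gaussian surface of radius r = 123 cm (r > R, so the entire charge is enclosed).
Q_enc = -45.1 μC = -4.51×10^-5 C.
Gauss's law: E·4πr² = Q_enc/ε₀.
E = |Q_enc|/(4πε₀r²) = (4.51×10^-5)/(4π·8.85×10^-12·(1.23)²) = 2.68×10^5 N/C.

|E| ≈ 2.68×10^5 N/C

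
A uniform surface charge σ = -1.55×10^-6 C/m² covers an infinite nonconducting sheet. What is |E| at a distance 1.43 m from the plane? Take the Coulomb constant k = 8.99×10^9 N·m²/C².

8.76e4 N/C

Choose a cylindrical pillbox piercing the sheet, end faces (area A) parallel to it.
Only the two end caps contribute flux: Φ = 2EA. With Q_enc = σA, Gauss's law gives E = |σ|/(2ε₀).
E = 2πk|σ| = 2π(8.99×10^9)(1.55e-6) = 8.76×10^4 N/C.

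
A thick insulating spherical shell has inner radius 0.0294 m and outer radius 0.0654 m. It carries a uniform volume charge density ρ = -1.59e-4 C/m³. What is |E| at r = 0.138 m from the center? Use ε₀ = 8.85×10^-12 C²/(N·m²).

Symmetry ⇒ E = E(r) r̂. Gaussian sphere of radius r = 0.138 m (r > 0.0654 m, enclosing the whole shell).
Q_enc = ρ·(4π/3)(b³ − a³) = (-1.59e-4)·(4π/3)·((0.0654)³ − (0.0294)³) = -1.694×10^-7 C.
Since E is radial and uniform over the Gaussian sphere, Φ = E·4πr² = Q_enc/ε₀.
E = |Q_enc|/(4πε₀r²) = (1.694×10^-7)/(4π·8.85×10^-12·(0.138)²) = 8.00×10^4 N/C.

|E| = 8.00e4 N/C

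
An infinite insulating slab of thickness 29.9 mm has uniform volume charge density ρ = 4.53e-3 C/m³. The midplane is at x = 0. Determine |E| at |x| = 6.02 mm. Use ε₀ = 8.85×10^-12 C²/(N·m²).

By symmetry E is perpendicular to the slab. A Gaussian pillbox from −6.02 mm to +6.02 mm (face area A) lies entirely within the slab.
Q_enc = ρ·(2x)·A and flux = 2EA, so 2EA = 2ρxA/ε₀ ⇒ E = |ρ|x/ε₀.
E = (4.53×10^-3)(0.00602)/(8.85×10^-12) = 3.08e6 N/C.

|E| = 3.08×10^6 V/m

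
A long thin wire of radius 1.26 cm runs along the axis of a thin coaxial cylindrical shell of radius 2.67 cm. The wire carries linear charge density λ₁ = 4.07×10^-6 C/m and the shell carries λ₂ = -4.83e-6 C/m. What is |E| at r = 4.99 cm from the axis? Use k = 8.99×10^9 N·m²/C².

2.74×10^5 N/C

Coaxial Gaussian cylinder, radius r = 4.99 cm, length L (r > 2.67 cm, enclosing both).
λ_enc = λ₁ + λ₂ = (4.07×10^-6) + (-4.83×10^-6) = -7.60×10^-7 C/m.
Applying ∮E·dA = Q_enc/ε₀ with the end caps contributing no flux:
E = 2k|λ_enc|/r = 2(8.99×10^9)(7.60×10^-7)/(0.0499) = 2.74×10^5 N/C.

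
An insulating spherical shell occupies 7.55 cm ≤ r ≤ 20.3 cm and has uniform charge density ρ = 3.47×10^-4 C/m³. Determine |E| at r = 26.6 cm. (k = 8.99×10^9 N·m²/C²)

|E| ≈ 1.47e6 N/C

Take a concentric spherical Gaussian surface of radius r = 26.6 cm (r > 20.3 cm, enclosing the whole shell).
Q_enc = ρ·(4π/3)(b³ − a³) = (3.47e-4)·(4π/3)·((0.203)³ − (0.0755)³) = 1.153×10^-5 C.
Since E is radial and uniform over the Gaussian sphere, Φ = E·4πr² = Q_enc/ε₀.
E = k|Q_enc|/r² = (8.99×10^9)(1.153×10^-5)/(0.266)² = 1.47×10^6 N/C.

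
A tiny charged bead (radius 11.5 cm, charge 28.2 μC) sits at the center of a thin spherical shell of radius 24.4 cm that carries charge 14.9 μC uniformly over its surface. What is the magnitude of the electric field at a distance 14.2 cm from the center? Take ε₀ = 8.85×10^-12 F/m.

By spherical symmetry E is radial; choose a Gaussian sphere of radius r = 14.2 cm (between the bodies, 11.5 cm < r < 24.4 cm).
Only the inner charge is enclosed; the outer shell contributes nothing inside itself. Q_enc = 28.2 μC = 2.82×10^-5 C.
Gauss's law: E·4πr² = Q_enc/ε₀.
E = |Q_enc|/(4πε₀r²) = (2.82e-5)/(4π·8.85×10^-12·(0.142)²) = 1.26×10^7 N/C.

E ≈ 1.26×10^7 V/m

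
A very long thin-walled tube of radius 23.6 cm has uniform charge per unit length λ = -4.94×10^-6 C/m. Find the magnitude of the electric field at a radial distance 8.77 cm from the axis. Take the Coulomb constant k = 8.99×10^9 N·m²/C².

By cylindrical symmetry E is radial; use a coaxial Gaussian cylinder of radius 8.77 cm and length L (r < 23.6 cm, inside the shell).
All the surface charge lies outside this cylinder: Q_enc = 0, hence E = 0.

|E| = 0 N/C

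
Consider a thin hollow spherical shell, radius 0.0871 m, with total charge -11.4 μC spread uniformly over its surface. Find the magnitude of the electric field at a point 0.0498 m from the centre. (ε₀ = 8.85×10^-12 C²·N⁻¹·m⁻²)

Use a concentric Gaussian sphere at r = 0.0498 m (inside the shell, r < 0.0871 m).
All the charge is outside the Gaussian surface: Q_enc = 0, hence E = 0 everywhere inside the shell.

|E| = 0 N/C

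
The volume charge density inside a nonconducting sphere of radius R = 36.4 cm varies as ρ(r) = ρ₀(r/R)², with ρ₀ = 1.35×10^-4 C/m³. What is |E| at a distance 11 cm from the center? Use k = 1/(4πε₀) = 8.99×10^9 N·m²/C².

Symmetry ⇒ E = E(r) r̂. Gaussian sphere of radius r = 11 cm (r < R).
Integrate the density: Q_enc = 4π ∫₀^r ρ₀(r'/R)^2 r'² dr' = 4πρ₀ r^5/(5·R²) = 4.124×10^-8 C.
Applying ∮E·dA = Q_enc/ε₀ with Φ = E(4πr²):
E = k|Q_enc|/r² = (8.99×10^9)(4.124e-8)/(0.11)² = 3.06×10^4 N/C.

E ≈ 3.06×10^4 V/m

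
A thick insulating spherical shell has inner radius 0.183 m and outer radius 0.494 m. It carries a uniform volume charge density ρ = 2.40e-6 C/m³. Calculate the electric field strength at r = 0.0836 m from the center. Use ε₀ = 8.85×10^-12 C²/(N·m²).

Symmetry ⇒ E = E(r) r̂. Gaussian sphere of radius r = 0.0836 m (r < 0.183 m, inside the empty cavity).
Q_enc = 0 (all charge lies at larger r); Gauss's law gives E = 0.

E = 0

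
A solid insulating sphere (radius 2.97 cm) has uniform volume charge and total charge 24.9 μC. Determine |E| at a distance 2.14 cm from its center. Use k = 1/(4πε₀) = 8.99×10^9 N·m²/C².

E ≈ 1.83e8 N/C

By spherical symmetry E is radial; choose a Gaussian sphere of radius r = 2.14 cm (r < R).
For a uniform sphere the enclosed fraction is (r/R)³, so Q_enc = (24.9 μC)(0.0214/0.0297)³ = 9.315×10^-6 C.
By Gauss's law, ∮E·dA = E·4πr² = Q_enc/ε₀.
E = k|Q_enc|/r² = (8.99×10^9)(9.315×10^-6)/(0.0214)² = 1.83e8 N/C.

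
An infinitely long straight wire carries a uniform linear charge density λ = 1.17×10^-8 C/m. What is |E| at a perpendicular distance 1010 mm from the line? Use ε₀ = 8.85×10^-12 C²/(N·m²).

|E| = 208 N/C

Choose a coaxial cylinder of radius r = 1010 mm (arbitrary length L) as the Gaussian surface.
Q_enc = λL, so λ_enc = 1.17×10^-8 C/m.
Since E is radial and uniform over the curved surface, Φ = E·2πrL = Q_enc/ε₀ = λ_enc L/ε₀.
E = |λ_enc|/(2πε₀r) = (1.17×10^-8)/(2π·8.85×10^-12·1.01) = 208 N/C.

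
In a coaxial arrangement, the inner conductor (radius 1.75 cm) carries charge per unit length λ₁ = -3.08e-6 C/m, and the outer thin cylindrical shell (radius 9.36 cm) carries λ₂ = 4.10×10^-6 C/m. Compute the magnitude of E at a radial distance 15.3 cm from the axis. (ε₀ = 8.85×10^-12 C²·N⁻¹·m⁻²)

E = 1.20×10^5 N/C

By cylindrical symmetry E is radial; use a coaxial Gaussian cylinder of radius 15.3 cm and length L (r > 9.36 cm, enclosing both).
λ_enc = λ₁ + λ₂ = (-3.08×10^-6) + (4.10e-6) = 1.02e-6 C/m.
Applying ∮E·dA = Q_enc/ε₀ with the end caps contributing no flux:
E = |λ_enc|/(2πε₀r) = (1.02×10^-6)/(2π·8.85×10^-12·0.153) = 1.20×10^5 N/C.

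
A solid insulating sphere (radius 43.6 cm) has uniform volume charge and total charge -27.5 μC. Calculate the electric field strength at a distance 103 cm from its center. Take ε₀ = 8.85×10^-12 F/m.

By spherical symmetry E is radial; choose a Gaussian sphere of radius r = 103 cm (r > R, so the entire charge is enclosed).
Q_enc = -27.5 μC = -2.75e-5 C.
Gauss's law: E·4πr² = Q_enc/ε₀.
E = |Q_enc|/(4πε₀r²) = (2.75e-5)/(4π·8.85×10^-12·(1.03)²) = 2.33×10^5 N/C.

E ≈ 2.33e5 N/C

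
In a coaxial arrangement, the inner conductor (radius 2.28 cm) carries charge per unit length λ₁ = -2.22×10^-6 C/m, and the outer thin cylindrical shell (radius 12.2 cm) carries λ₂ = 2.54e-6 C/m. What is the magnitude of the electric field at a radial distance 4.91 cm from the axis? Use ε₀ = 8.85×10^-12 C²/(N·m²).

E = 8.13×10^5 N/C

Choose a coaxial cylinder of radius r = 4.91 cm (arbitrary length L) as the Gaussian surface (between the conductors, 2.28 cm < r < 12.2 cm).
The shell at 12.2 cm lies outside the Gaussian surface, so λ_enc = λ₁ = -2.22e-6 C/m.
By Gauss's law (flux through the curved wall only), E·2πrL = λ_enc L/ε₀.
E = |λ_enc|/(2πε₀r) = (2.22×10^-6)/(2π·8.85×10^-12·0.0491) = 8.13×10^5 N/C.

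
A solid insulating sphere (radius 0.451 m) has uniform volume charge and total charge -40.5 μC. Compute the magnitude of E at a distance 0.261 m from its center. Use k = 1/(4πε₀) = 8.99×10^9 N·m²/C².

Use a concentric Gaussian sphere at r = 0.261 m (r < R).
Only the charge within r is enclosed: Q_enc = Q·(r/R)³ = (-40.5 μC)·(0.261 m/0.451 m)³ = -7.85×10^-6 C.
Since E is radial and uniform over the Gaussian sphere, Φ = E·4πr² = Q_enc/ε₀.
E = k|Q_enc|/r² = (8.99×10^9)(7.85e-6)/(0.261)² = 1.04×10^6 N/C.

|E| = 1.04e6 V/m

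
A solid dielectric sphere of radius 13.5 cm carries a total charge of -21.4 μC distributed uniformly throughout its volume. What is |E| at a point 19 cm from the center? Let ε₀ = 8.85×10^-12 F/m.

5.33e6 V/m

Take a concentric spherical Gaussian surface of radius r = 19 cm (r > R, so the entire charge is enclosed).
Q_enc = -21.4 μC = -2.14×10^-5 C.
By Gauss's law, ∮E·dA = E·4πr² = Q_enc/ε₀.
E = |Q_enc|/(4πε₀r²) = (2.14×10^-5)/(4π·8.85×10^-12·(0.19)²) = 5.33×10^6 N/C.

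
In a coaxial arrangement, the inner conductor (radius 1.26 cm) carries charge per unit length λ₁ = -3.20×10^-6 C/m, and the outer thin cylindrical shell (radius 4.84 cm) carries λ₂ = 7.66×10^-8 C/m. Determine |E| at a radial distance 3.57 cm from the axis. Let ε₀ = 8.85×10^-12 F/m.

Take a coaxial cylindrical Gaussian surface of radius r = 3.57 cm and length L (between the conductors, 1.26 cm < r < 4.84 cm).
The shell at 4.84 cm lies outside the Gaussian surface, so λ_enc = λ₁ = -3.20×10^-6 C/m.
Since E is radial and uniform over the curved surface, Φ = E·2πrL = Q_enc/ε₀ = λ_enc L/ε₀.
E = |λ_enc|/(2πε₀r) = (3.20×10^-6)/(2π·8.85×10^-12·0.0357) = 1.61e6 N/C.

|E| = 1.61×10^6 V/m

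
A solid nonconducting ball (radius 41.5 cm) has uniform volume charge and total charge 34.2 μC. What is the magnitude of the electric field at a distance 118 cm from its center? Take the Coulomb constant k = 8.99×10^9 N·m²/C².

|E| ≈ 2.21×10^5 N/C

By spherical symmetry E is radial; choose a Gaussian sphere of radius r = 118 cm (r > R, so the entire charge is enclosed).
Q_enc = 34.2 μC = 3.42×10^-5 C.
Applying ∮E·dA = Q_enc/ε₀ with Φ = E(4πr²):
E = k|Q_enc|/r² = (8.99×10^9)(3.42×10^-5)/(1.18)² = 2.21×10^5 N/C.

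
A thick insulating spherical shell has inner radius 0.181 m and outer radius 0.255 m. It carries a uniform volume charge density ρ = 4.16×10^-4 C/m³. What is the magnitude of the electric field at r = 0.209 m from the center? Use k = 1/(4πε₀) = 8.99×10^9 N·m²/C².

E ≈ 1.15×10^6 V/m

By spherical symmetry E is radial; choose a Gaussian sphere of radius r = 0.209 m (within the shell material, 0.181 m < r < 0.255 m).
Only the shell between 0.181 m and r is enclosed: Q_enc = ρ·(4π/3)(r³ − a³) = (4.16×10^-4)·(4π/3)·((0.209)³ − (0.181)³) = 5.575×10^-6 C.
Since E is radial and uniform over the Gaussian sphere, Φ = E·4πr² = Q_enc/ε₀.
E = k|Q_enc|/r² = (8.99×10^9)(5.575×10^-6)/(0.209)² = 1.15×10^6 N/C.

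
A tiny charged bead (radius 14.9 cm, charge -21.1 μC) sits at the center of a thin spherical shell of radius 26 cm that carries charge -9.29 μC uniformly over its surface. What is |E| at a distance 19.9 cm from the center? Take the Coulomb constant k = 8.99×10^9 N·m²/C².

E ≈ 4.79e6 N/C

Take a concentric spherical Gaussian surface of radius r = 19.9 cm (between the bodies, 14.9 cm < r < 26 cm).
The shell at 26 cm lies outside the Gaussian surface, so Q_enc = -21.1 μC = -2.11×10^-5 C.
Gauss's law: E·4πr² = Q_enc/ε₀.
E = k|Q_enc|/r² = (8.99×10^9)(2.11×10^-5)/(0.199)² = 4.79×10^6 N/C.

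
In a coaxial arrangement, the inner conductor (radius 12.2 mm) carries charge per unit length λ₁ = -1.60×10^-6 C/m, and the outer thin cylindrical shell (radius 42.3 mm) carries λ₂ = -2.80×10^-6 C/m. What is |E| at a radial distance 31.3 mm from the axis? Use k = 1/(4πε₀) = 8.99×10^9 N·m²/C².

E ≈ 9.19×10^5 N/C

Choose a coaxial cylinder of radius r = 31.3 mm (arbitrary length L) as the Gaussian surface (between the conductors, 12.2 mm < r < 42.3 mm).
The shell at 42.3 mm lies outside the Gaussian surface, so λ_enc = λ₁ = -1.60×10^-6 C/m.
Gauss's law: E·2πrL = λ_enc L/ε₀.
E = 2k|λ_enc|/r = 2(8.99×10^9)(1.60e-6)/(0.0313) = 9.19e5 N/C.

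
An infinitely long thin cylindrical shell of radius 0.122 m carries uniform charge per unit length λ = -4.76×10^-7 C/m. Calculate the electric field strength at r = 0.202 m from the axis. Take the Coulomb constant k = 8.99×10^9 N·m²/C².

|E| = 4.24e4 V/m

Coaxial Gaussian cylinder, radius r = 0.202 m, length L (r > 0.122 m).
The full line charge is enclosed: λ_enc = -4.76e-7 C/m.
By Gauss's law (flux through the curved wall only), E·2πrL = λ_enc L/ε₀.
E = 2k|λ_enc|/r = 2(8.99×10^9)(4.76e-7)/(0.202) = 4.24×10^4 N/C.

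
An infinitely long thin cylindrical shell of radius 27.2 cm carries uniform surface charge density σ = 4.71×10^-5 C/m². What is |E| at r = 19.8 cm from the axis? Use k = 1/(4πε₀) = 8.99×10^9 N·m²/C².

Choose a coaxial cylinder of radius r = 19.8 cm (arbitrary length L) as the Gaussian surface (r < 27.2 cm, inside the shell).
All the surface charge lies outside this cylinder: Q_enc = 0, hence E = 0.

E = 0 (no enclosed charge)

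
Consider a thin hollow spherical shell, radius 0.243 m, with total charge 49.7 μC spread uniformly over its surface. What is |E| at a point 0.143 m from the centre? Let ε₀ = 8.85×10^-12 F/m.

Use a concentric Gaussian sphere at r = 0.143 m (inside the shell, r < 0.243 m).
All the charge is outside the Gaussian surface: Q_enc = 0, hence E = 0 everywhere inside the shell.

|E| = 0 N/C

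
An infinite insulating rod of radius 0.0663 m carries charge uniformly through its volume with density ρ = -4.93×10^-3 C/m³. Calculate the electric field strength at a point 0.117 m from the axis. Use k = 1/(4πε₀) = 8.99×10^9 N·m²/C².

Coaxial Gaussian cylinder, radius r = 0.117 m, length L (r > 0.0663 m, full cross-section enclosed).
λ_enc = ρ·πR² = (-4.93×10^-3)π(0.0663)² = -6.808e-5 C/m.
Applying ∮E·dA = Q_enc/ε₀ with the end caps contributing no flux:
E = 2k|λ_enc|/r = 2(8.99×10^9)(6.808×10^-5)/(0.117) = 1.05e7 N/C.

E = 1.05×10^7 V/m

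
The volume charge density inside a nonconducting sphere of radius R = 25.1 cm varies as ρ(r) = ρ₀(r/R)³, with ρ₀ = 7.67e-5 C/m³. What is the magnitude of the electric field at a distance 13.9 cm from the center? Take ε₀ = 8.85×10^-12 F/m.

By spherical symmetry E is radial; choose a Gaussian sphere of radius r = 13.9 cm (r < R).
Q_enc = ∫₀^r ρ(r')·4πr'² dr' = (4πρ₀/R³) ∫₀^r r'^5 dr' = 4πρ₀ r^6/(6·R³) = 7.327×10^-8 C.
Applying ∮E·dA = Q_enc/ε₀ with Φ = E(4πr²):
E = |Q_enc|/(4πε₀r²) = (7.327e-8)/(4π·8.85×10^-12·(0.139)²) = 3.41×10^4 N/C.

|E| = 3.41×10^4 N/C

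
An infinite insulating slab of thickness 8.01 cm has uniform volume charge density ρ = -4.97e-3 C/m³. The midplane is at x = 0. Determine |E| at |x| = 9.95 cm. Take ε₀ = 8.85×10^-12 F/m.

E = 2.25×10^7 N/C

The point |x| = 9.95 cm lies outside the slab (half-thickness 0.04005 m). A symmetric pillbox spanning the full slab encloses Q_enc = ρ·d·A.
Flux = 2EA ⇒ E = |ρ|d/(2ε₀), independent of distance outside.
E = (4.97e-3)(0.0801)/(2·8.85×10^-12) = 2.25e7 N/C.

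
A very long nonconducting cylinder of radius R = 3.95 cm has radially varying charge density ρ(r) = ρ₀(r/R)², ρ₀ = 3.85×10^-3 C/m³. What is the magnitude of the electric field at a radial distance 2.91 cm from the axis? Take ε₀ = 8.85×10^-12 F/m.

Choose a coaxial cylinder of radius r = 2.91 cm (arbitrary length L) as the Gaussian surface (r < R).
λ_enc = ∫₀^r ρ(r')·2πr' dr' = (2πρ₀/R²)·r^4/4 = 2.779×10^-6 C/m.
Applying ∮E·dA = Q_enc/ε₀ with the end caps contributing no flux:
E = |λ_enc|/(2πε₀r) = (2.779e-6)/(2π·8.85×10^-12·0.0291) = 1.72×10^6 N/C.

E ≈ 1.72e6 N/C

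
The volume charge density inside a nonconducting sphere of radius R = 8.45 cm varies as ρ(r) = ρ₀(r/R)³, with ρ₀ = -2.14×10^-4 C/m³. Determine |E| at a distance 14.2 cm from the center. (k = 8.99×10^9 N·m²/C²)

Use a concentric Gaussian sphere at r = 14.2 cm (r > R, all charge enclosed).
Q_enc = 4π ∫₀^R ρ₀(r'/R)^3 r'² dr' = 4πρ₀R³/6 = -2.704×10^-7 C.
By Gauss's law, ∮E·dA = E·4πr² = Q_enc/ε₀.
E = k|Q_enc|/r² = (8.99×10^9)(2.704×10^-7)/(0.142)² = 1.21×10^5 N/C.

|E| = 1.21e5 N/C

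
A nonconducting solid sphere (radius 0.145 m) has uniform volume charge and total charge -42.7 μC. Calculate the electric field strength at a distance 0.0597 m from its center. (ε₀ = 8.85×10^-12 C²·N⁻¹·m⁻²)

E ≈ 7.52×10^6 N/C

Take a concentric spherical Gaussian surface of radius r = 0.0597 m (r < R).
Only the charge within r is enclosed: Q_enc = Q·(r/R)³ = (-42.7 μC)·(0.0597 m/0.145 m)³ = -2.98e-6 C.
Gauss's law: E·4πr² = Q_enc/ε₀.
E = |Q_enc|/(4πε₀r²) = (2.98×10^-6)/(4π·8.85×10^-12·(0.0597)²) = 7.52×10^6 N/C.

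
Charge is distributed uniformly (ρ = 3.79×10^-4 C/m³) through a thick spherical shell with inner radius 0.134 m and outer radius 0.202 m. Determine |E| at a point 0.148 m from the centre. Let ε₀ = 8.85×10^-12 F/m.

5.45×10^5 N/C

Symmetry ⇒ E = E(r) r̂. Gaussian sphere of radius r = 0.148 m (within the shell material, 0.134 m < r < 0.202 m).
Only the shell between 0.134 m and r is enclosed: Q_enc = ρ·(4π/3)(r³ − a³) = (3.79×10^-4)·(4π/3)·((0.148)³ − (0.134)³) = 1.327×10^-6 C.
Since E is radial and uniform over the Gaussian sphere, Φ = E·4πr² = Q_enc/ε₀.
E = |Q_enc|/(4πε₀r²) = (1.327e-6)/(4π·8.85×10^-12·(0.148)²) = 5.45×10^5 N/C.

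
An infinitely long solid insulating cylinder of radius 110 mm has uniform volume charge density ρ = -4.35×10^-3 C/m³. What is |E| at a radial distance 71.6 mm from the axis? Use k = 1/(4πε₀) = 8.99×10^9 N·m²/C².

Coaxial Gaussian cylinder, radius r = 71.6 mm, length L (r < R).
Charge inside radius r per length L is ρ·πr²·L, so λ_enc = ρπr² = -7.006e-5 C/m.
Applying ∮E·dA = Q_enc/ε₀ with the end caps contributing no flux:
E = 2k|λ_enc|/r = 2(8.99×10^9)(7.006e-5)/(0.0716) = 1.76×10^7 N/C.

1.76×10^7 N/C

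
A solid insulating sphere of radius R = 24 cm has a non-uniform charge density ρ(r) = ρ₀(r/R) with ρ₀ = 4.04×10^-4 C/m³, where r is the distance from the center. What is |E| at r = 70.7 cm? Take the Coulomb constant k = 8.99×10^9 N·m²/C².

Symmetry ⇒ E = E(r) r̂. Gaussian sphere of radius r = 70.7 cm (r > R, all charge enclosed).
Q_enc = 4π ∫₀^R ρ₀(r'/R)^1 r'² dr' = 4πρ₀R³/4 = 1.755×10^-5 C.
Since E is radial and uniform over the Gaussian sphere, Φ = E·4πr² = Q_enc/ε₀.
E = k|Q_enc|/r² = (8.99×10^9)(1.755×10^-5)/(0.707)² = 3.16×10^5 N/C.

3.16×10^5 N/C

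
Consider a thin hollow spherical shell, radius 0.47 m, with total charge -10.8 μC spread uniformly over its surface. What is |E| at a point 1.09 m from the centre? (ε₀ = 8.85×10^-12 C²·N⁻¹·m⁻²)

Symmetry ⇒ E = E(r) r̂. Gaussian sphere of radius r = 1.09 m (r > 0.47 m).
The entire shell is enclosed: Q_enc = -1.08e-5 C.
Since E is radial and uniform over the Gaussian sphere, Φ = E·4πr² = Q_enc/ε₀.
E = |Q_enc|/(4πε₀r²) = (1.08×10^-5)/(4π·8.85×10^-12·(1.09)²) = 8.17×10^4 N/C.

8.17×10^4 V/m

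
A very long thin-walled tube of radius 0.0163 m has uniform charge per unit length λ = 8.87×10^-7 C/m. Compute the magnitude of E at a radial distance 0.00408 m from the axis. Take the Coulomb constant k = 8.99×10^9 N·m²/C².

Coaxial Gaussian cylinder, radius r = 0.00408 m, length L (r < 0.0163 m, inside the shell).
All the surface charge lies outside this cylinder: Q_enc = 0, hence E = 0.

|E| = 0 N/C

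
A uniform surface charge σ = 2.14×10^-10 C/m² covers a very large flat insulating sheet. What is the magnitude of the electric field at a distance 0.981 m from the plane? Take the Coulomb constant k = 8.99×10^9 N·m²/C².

The symmetry is planar: E is normal to the sheet and the same magnitude on both sides. Take a pillbox straddling the sheet with end-cap area A.
Only the two end caps contribute flux: Φ = 2EA. With Q_enc = σA, Gauss's law gives E = |σ|/(2ε₀).
E = 2πk|σ| = 2π(8.99×10^9)(2.14e-10) = 12.1 N/C.

12.1 N/C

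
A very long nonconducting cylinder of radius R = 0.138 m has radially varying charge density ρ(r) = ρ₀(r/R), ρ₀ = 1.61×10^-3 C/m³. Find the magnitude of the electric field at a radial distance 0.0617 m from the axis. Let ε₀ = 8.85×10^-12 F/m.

By cylindrical symmetry E is radial; use a coaxial Gaussian cylinder of radius 0.0617 m and length L (r < R).
Integrating ρ over the cross-section to radius r: λ_enc = (2πρ₀/R) ∫₀^r r'^2 dr' = 2πρ₀ r^3/(3·R) = 5.739e-6 C/m.
Applying ∮E·dA = Q_enc/ε₀ with the end caps contributing no flux:
E = |λ_enc|/(2πε₀r) = (5.739×10^-6)/(2π·8.85×10^-12·0.0617) = 1.67×10^6 N/C.

1.67×10^6 N/C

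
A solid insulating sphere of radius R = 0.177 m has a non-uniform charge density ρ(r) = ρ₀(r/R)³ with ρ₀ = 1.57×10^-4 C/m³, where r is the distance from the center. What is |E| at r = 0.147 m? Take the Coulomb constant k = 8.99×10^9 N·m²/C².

E ≈ 2.49×10^5 N/C

By spherical symmetry E is radial; choose a Gaussian sphere of radius r = 0.147 m (r < R).
Q_enc = ∫₀^r ρ(r')·4πr'² dr' = (4πρ₀/R³) ∫₀^r r'^5 dr' = 4πρ₀ r^6/(6·R³) = 5.983e-7 C.
Applying ∮E·dA = Q_enc/ε₀ with Φ = E(4πr²):
E = k|Q_enc|/r² = (8.99×10^9)(5.983e-7)/(0.147)² = 2.49×10^5 N/C.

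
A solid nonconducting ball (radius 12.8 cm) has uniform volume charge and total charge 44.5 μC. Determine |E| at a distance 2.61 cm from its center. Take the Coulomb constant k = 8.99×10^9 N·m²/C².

|E| ≈ 4.98e6 N/C

Use a concentric Gaussian sphere at r = 2.61 cm (r < R).
For a uniform sphere the enclosed fraction is (r/R)³, so Q_enc = (44.5 μC)(0.0261/0.128)³ = 3.773×10^-7 C.
Gauss's law: E·4πr² = Q_enc/ε₀.
E = k|Q_enc|/r² = (8.99×10^9)(3.773×10^-7)/(0.0261)² = 4.98×10^6 N/C.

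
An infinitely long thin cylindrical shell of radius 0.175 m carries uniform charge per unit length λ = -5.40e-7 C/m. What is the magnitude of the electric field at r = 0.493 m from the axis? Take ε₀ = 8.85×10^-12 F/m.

Coaxial Gaussian cylinder, radius r = 0.493 m, length L (r > 0.175 m).
The full line charge is enclosed: λ_enc = -5.40e-7 C/m.
Since E is radial and uniform over the curved surface, Φ = E·2πrL = Q_enc/ε₀ = λ_enc L/ε₀.
E = |λ_enc|/(2πε₀r) = (5.40×10^-7)/(2π·8.85×10^-12·0.493) = 1.97×10^4 N/C.

1.97e4 N/C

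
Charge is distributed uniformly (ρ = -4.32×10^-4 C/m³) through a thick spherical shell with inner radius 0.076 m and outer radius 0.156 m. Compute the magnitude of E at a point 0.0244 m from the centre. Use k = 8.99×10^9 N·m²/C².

Use a concentric Gaussian sphere at r = 0.0244 m (r < 0.076 m, inside the empty cavity).
Q_enc = 0 (all charge lies at larger r); Gauss's law gives E = 0.

E = 0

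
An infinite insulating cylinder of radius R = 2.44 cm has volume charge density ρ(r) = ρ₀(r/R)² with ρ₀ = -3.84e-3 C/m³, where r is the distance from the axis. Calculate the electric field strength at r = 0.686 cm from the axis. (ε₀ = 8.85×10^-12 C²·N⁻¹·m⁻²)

Take a coaxial cylindrical Gaussian surface of radius r = 0.686 cm and length L (r < R).
λ_enc = ∫₀^r ρ(r')·2πr' dr' = (2πρ₀/R²)·r^4/4 = -2.244×10^-8 C/m.
By Gauss's law (flux through the curved wall only), E·2πrL = λ_enc L/ε₀.
E = |λ_enc|/(2πε₀r) = (2.244×10^-8)/(2π·8.85×10^-12·0.00686) = 5.88×10^4 N/C.

|E| ≈ 5.88×10^4 N/C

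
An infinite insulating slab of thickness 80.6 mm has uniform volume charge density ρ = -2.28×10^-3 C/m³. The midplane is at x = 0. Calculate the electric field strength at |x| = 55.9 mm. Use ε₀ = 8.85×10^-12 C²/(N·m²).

The point |x| = 55.9 mm lies outside the slab (half-thickness 0.0403 m). A symmetric pillbox spanning the full slab encloses Q_enc = ρ·d·A.
Flux = 2EA ⇒ E = |ρ|d/(2ε₀), independent of distance outside.
E = (2.28×10^-3)(0.0806)/(2·8.85×10^-12) = 1.04×10^7 N/C.

1.04×10^7 N/C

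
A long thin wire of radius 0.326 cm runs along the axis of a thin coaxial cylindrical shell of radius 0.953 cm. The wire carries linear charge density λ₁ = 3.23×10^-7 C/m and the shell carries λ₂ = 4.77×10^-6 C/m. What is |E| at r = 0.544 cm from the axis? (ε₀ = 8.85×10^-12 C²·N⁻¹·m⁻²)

|E| = 1.07×10^6 N/C

Coaxial Gaussian cylinder, radius r = 0.544 cm, length L (between the conductors, 0.326 cm < r < 0.953 cm).
The shell at 0.953 cm lies outside the Gaussian surface, so λ_enc = λ₁ = 3.23×10^-7 C/m.
Gauss's law: E·2πrL = λ_enc L/ε₀.
E = |λ_enc|/(2πε₀r) = (3.23e-7)/(2π·8.85×10^-12·0.00544) = 1.07×10^6 N/C.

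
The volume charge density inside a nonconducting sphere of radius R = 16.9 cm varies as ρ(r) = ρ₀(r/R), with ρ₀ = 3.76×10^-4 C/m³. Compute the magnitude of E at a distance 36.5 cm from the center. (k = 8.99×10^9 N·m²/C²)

E ≈ 3.85×10^5 N/C

By spherical symmetry E is radial; choose a Gaussian sphere of radius r = 36.5 cm (r > R, all charge enclosed).
Q_enc = 4π ∫₀^R ρ₀(r'/R)^1 r'² dr' = 4πρ₀R³/4 = 5.702×10^-6 C.
By Gauss's law, ∮E·dA = E·4πr² = Q_enc/ε₀.
E = k|Q_enc|/r² = (8.99×10^9)(5.702e-6)/(0.365)² = 3.85e5 N/C.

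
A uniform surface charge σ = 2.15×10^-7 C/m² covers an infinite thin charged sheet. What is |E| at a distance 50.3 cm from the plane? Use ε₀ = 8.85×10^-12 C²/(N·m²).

By planar symmetry E is perpendicular to the sheet and uniform; use a Gaussian pillbox with flat faces of area A on each side of the sheet.
Only the two end caps contribute flux: Φ = 2EA. With Q_enc = σA, Gauss's law gives E = |σ|/(2ε₀).
E = |σ|/(2ε₀) = (2.15e-7)/(2·8.85×10^-12) = 1.21×10^4 N/C.

|E| = 1.21×10^4 N/C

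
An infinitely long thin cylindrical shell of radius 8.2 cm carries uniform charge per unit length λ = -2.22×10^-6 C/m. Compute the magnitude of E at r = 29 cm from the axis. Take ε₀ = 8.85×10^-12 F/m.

|E| = 1.38e5 N/C

Take a coaxial cylindrical Gaussian surface of radius r = 29 cm and length L (r > 8.2 cm).
The full line charge is enclosed: λ_enc = -2.22e-6 C/m.
Applying ∮E·dA = Q_enc/ε₀ with the end caps contributing no flux:
E = |λ_enc|/(2πε₀r) = (2.22e-6)/(2π·8.85×10^-12·0.29) = 1.38e5 N/C.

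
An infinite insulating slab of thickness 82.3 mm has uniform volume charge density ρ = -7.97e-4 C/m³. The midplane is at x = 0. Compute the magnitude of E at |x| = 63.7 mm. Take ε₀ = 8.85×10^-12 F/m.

The point |x| = 63.7 mm lies outside the slab (half-thickness 0.04115 m). A symmetric pillbox spanning the full slab encloses Q_enc = ρ·d·A.
Flux = 2EA ⇒ E = |ρ|d/(2ε₀), independent of distance outside.
E = (7.97×10^-4)(0.0823)/(2·8.85×10^-12) = 3.71×10^6 N/C.

E = 3.71×10^6 N/C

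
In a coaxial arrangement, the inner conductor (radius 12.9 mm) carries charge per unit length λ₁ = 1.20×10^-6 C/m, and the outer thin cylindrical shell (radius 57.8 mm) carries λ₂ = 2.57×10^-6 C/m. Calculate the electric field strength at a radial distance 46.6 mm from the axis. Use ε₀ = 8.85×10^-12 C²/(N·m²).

Choose a coaxial cylinder of radius r = 46.6 mm (arbitrary length L) as the Gaussian surface (between the conductors, 12.9 mm < r < 57.8 mm).
The shell at 57.8 mm lies outside the Gaussian surface, so λ_enc = λ₁ = 1.20×10^-6 C/m.
Applying ∮E·dA = Q_enc/ε₀ with the end caps contributing no flux:
E = |λ_enc|/(2πε₀r) = (1.20e-6)/(2π·8.85×10^-12·0.0466) = 4.63×10^5 N/C.

4.63×10^5 V/m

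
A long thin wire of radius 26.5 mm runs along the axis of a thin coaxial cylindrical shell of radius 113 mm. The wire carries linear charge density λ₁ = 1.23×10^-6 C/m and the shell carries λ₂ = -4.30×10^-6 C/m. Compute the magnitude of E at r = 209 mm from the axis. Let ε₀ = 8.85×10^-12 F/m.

E ≈ 2.64×10^5 N/C

Take a coaxial cylindrical Gaussian surface of radius r = 209 mm and length L (r > 113 mm, enclosing both).
λ_enc = λ₁ + λ₂ = (1.23×10^-6) + (-4.30e-6) = -3.07×10^-6 C/m.
Since E is radial and uniform over the curved surface, Φ = E·2πrL = Q_enc/ε₀ = λ_enc L/ε₀.
E = |λ_enc|/(2πε₀r) = (3.07×10^-6)/(2π·8.85×10^-12·0.209) = 2.64e5 N/C.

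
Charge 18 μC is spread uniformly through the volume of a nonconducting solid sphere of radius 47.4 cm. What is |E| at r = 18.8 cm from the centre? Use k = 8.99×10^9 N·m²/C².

2.86×10^5 N/C

Take a concentric spherical Gaussian surface of radius r = 18.8 cm (r < R).
Only the charge within r is enclosed: Q_enc = Q·(r/R)³ = (18 μC)·(18.8 cm/47.4 cm)³ = 1.123×10^-6 C.
Applying ∮E·dA = Q_enc/ε₀ with Φ = E(4πr²):
E = k|Q_enc|/r² = (8.99×10^9)(1.123×10^-6)/(0.188)² = 2.86e5 N/C.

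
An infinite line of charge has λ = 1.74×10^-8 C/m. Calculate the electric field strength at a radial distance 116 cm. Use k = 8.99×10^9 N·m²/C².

|E| = 270 N/C

Choose a coaxial cylinder of radius r = 116 cm (arbitrary length L) as the Gaussian surface.
Q_enc = λL, so λ_enc = 1.74×10^-8 C/m.
Since E is radial and uniform over the curved surface, Φ = E·2πrL = Q_enc/ε₀ = λ_enc L/ε₀.
E = 2k|λ_enc|/r = 2(8.99×10^9)(1.74e-8)/(1.16) = 270 N/C.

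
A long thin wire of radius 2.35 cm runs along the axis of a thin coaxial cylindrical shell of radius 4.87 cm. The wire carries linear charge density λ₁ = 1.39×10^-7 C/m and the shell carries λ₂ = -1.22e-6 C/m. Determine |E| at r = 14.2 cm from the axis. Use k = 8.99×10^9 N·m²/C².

E = 1.37×10^5 N/C

Take a coaxial cylindrical Gaussian surface of radius r = 14.2 cm and length L (r > 4.87 cm, enclosing both).
λ_enc = λ₁ + λ₂ = (1.39e-7) + (-1.22×10^-6) = -1.081e-6 C/m.
Applying ∮E·dA = Q_enc/ε₀ with the end caps contributing no flux:
E = 2k|λ_enc|/r = 2(8.99×10^9)(1.081×10^-6)/(0.142) = 1.37e5 N/C.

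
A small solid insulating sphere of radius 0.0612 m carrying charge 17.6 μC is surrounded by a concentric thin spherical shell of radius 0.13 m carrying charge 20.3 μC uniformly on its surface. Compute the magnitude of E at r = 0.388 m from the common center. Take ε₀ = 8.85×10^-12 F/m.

Use a concentric Gaussian sphere at r = 0.388 m (r > 0.13 m, enclosing both).
Q_enc = (17.6 μC) + (20.3 μC) = 3.79e-5 C.
Gauss's law: E·4πr² = Q_enc/ε₀.
E = |Q_enc|/(4πε₀r²) = (3.79×10^-5)/(4π·8.85×10^-12·(0.388)²) = 2.26e6 N/C.

|E| = 2.26×10^6 V/m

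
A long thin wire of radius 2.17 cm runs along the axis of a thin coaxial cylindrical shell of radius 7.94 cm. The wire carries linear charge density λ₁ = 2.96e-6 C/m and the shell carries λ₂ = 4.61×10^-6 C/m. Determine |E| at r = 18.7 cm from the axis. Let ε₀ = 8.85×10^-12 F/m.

Take a coaxial cylindrical Gaussian surface of radius r = 18.7 cm and length L (r > 7.94 cm, enclosing both).
λ_enc = λ₁ + λ₂ = (2.96×10^-6) + (4.61×10^-6) = 7.57e-6 C/m.
Applying ∮E·dA = Q_enc/ε₀ with the end caps contributing no flux:
E = |λ_enc|/(2πε₀r) = (7.57×10^-6)/(2π·8.85×10^-12·0.187) = 7.28×10^5 N/C.

7.28×10^5 V/m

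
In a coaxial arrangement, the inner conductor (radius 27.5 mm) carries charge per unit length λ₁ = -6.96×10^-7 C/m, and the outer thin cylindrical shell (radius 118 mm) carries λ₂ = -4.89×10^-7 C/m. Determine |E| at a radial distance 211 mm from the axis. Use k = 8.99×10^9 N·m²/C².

Choose a coaxial cylinder of radius r = 211 mm (arbitrary length L) as the Gaussian surface (r > 118 mm, enclosing both).
λ_enc = λ₁ + λ₂ = (-6.96×10^-7) + (-4.89×10^-7) = -1.185×10^-6 C/m.
Since E is radial and uniform over the curved surface, Φ = E·2πrL = Q_enc/ε₀ = λ_enc L/ε₀.
E = 2k|λ_enc|/r = 2(8.99×10^9)(1.185×10^-6)/(0.211) = 1.01e5 N/C.

E = 1.01×10^5 N/C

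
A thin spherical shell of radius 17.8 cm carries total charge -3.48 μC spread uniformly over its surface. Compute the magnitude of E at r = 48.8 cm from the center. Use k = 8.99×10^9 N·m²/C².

1.31e5 N/C

Use a concentric Gaussian sphere at r = 48.8 cm (r > 17.8 cm).
The entire shell is enclosed: Q_enc = -3.48×10^-6 C.
Since E is radial and uniform over the Gaussian sphere, Φ = E·4πr² = Q_enc/ε₀.
E = k|Q_enc|/r² = (8.99×10^9)(3.48×10^-6)/(0.488)² = 1.31×10^5 N/C.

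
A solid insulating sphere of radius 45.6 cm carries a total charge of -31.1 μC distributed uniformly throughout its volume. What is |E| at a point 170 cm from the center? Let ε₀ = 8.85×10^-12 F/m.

E = 9.68×10^4 N/C

Symmetry ⇒ E = E(r) r̂. Gaussian sphere of radius r = 170 cm (r > R, so the entire charge is enclosed).
Q_enc = -31.1 μC = -3.11e-5 C.
By Gauss's law, ∮E·dA = E·4πr² = Q_enc/ε₀.
E = |Q_enc|/(4πε₀r²) = (3.11×10^-5)/(4π·8.85×10^-12·(1.7)²) = 9.68×10^4 N/C.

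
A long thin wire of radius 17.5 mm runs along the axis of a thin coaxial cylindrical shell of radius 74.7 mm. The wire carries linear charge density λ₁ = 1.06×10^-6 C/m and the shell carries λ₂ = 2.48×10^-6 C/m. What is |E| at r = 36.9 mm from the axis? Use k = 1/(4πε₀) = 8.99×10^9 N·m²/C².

Coaxial Gaussian cylinder, radius r = 36.9 mm, length L (between the conductors, 17.5 mm < r < 74.7 mm).
The shell at 74.7 mm lies outside the Gaussian surface, so λ_enc = λ₁ = 1.06×10^-6 C/m.
Applying ∮E·dA = Q_enc/ε₀ with the end caps contributing no flux:
E = 2k|λ_enc|/r = 2(8.99×10^9)(1.06×10^-6)/(0.0369) = 5.16e5 N/C.

|E| ≈ 5.16×10^5 N/C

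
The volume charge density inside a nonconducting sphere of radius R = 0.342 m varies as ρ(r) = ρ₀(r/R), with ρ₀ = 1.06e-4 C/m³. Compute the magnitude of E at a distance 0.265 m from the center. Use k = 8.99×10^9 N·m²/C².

Symmetry ⇒ E = E(r) r̂. Gaussian sphere of radius r = 0.265 m (r < R).
Q_enc = ∫₀^r ρ(r')·4πr'² dr' = (4πρ₀/R) ∫₀^r r'^3 dr' = 4πρ₀ r^4/(4·R) = 4.802×10^-6 C.
Gauss's law: E·4πr² = Q_enc/ε₀.
E = k|Q_enc|/r² = (8.99×10^9)(4.802e-6)/(0.265)² = 6.15e5 N/C.

E ≈ 6.15e5 N/C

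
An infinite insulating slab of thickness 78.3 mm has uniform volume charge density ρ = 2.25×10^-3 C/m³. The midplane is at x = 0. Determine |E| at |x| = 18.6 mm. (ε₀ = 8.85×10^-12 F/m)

By symmetry E is perpendicular to the slab. A Gaussian pillbox from −18.6 mm to +18.6 mm (face area A) lies entirely within the slab.
Q_enc = ρ·(2x)·A and flux = 2EA, so 2EA = 2ρxA/ε₀ ⇒ E = |ρ|x/ε₀.
E = (2.25e-3)(0.0186)/(8.85×10^-12) = 4.73×10^6 N/C.

E ≈ 4.73×10^6 V/m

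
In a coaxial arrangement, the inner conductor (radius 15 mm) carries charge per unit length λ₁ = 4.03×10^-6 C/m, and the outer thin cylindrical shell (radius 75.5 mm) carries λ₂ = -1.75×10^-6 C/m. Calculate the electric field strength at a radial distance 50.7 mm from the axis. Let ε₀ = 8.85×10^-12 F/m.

|E| = 1.43×10^6 V/m

Take a coaxial cylindrical Gaussian surface of radius r = 50.7 mm and length L (between the conductors, 15 mm < r < 75.5 mm).
Only the inner wire is enclosed; the outer shell contributes nothing inside itself. λ_enc = λ₁ = 4.03×10^-6 C/m.
Applying ∮E·dA = Q_enc/ε₀ with the end caps contributing no flux:
E = |λ_enc|/(2πε₀r) = (4.03×10^-6)/(2π·8.85×10^-12·0.0507) = 1.43e6 N/C.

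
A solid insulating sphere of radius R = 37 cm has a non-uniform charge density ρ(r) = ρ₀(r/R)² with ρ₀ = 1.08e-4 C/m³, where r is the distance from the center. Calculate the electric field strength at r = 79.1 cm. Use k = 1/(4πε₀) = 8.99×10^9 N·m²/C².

Take a concentric spherical Gaussian surface of radius r = 79.1 cm (r > R, all charge enclosed).
Q_enc = 4π ∫₀^R ρ₀(r'/R)^2 r'² dr' = 4πρ₀R³/5 = 1.375e-5 C.
Since E is radial and uniform over the Gaussian sphere, Φ = E·4πr² = Q_enc/ε₀.
E = k|Q_enc|/r² = (8.99×10^9)(1.375e-5)/(0.791)² = 1.98×10^5 N/C.

1.98e5 V/m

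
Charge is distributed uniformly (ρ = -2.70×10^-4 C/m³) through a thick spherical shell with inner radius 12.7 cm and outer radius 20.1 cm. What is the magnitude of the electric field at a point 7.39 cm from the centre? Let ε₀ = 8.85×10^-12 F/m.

E = 0

Symmetry ⇒ E = E(r) r̂. Gaussian sphere of radius r = 7.39 cm (r < 12.7 cm, inside the empty cavity).
No charge is enclosed, so by Gauss's law E·4πr² = 0 ⇒ E = 0.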